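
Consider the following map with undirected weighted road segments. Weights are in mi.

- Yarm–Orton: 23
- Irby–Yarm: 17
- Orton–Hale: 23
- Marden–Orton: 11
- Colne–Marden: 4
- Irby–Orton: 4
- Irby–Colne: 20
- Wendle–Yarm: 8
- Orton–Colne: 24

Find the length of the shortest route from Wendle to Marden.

Candidate routes:
Wendle–Yarm–Irby–Orton–Marden: 8+17+4+11 = 40
Wendle–Yarm–Irby–Colne–Marden: 8+17+20+4 = 49
Wendle–Yarm–Irby–Orton–Colne–Marden: 8+17+4+24+4 = 57
Wendle–Yarm–Orton–Marden: 8+23+11 = 42
Cheapest is Wendle–Yarm–Irby–Orton–Marden at 40 mi.

40 mi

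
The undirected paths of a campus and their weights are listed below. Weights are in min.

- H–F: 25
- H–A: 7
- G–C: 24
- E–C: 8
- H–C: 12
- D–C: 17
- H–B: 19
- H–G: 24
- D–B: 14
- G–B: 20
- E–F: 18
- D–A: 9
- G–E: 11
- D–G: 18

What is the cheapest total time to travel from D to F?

41 min

Shortest distances from D:
D: 0
A: 9  (via D)
B: 14  (via D)
H: 16  (via A)
C: 17  (via D)
G: 18  (via D)
E: 25  (via C)
F: 41  (via H)
Shortest route: D → A → H → F = 41 min.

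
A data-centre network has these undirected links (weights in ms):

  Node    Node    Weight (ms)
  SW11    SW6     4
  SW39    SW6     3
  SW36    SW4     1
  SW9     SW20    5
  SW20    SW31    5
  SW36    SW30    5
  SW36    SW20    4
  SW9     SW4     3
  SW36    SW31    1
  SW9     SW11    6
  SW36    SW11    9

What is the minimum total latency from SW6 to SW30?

Settle nodes by increasing distance from SW6:
SW6: 0
SW39: 3  (via SW6)
SW11: 4  (via SW6)
SW9: 10  (via SW11)
SW4: 13  (via SW9)
SW36: 13  (via SW11)
SW31: 14  (via SW36)
SW20: 15  (via SW9)
SW30: 18  (via SW36)
Shortest route: SW6–SW11–SW36–SW30 = 18 ms.

18 ms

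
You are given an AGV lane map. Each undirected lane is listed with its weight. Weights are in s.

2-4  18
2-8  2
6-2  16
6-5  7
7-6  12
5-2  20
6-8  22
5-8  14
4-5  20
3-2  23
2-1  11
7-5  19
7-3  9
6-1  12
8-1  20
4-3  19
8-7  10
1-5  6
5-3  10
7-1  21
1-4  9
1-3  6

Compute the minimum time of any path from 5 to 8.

14 s

Running Dijkstra from 5:
5: 0
1: 6  (via 5)
6: 7  (via 5)
3: 10  (via 5)
8: 14  (via 5)
Shortest route: 5 → 8 = 14 s.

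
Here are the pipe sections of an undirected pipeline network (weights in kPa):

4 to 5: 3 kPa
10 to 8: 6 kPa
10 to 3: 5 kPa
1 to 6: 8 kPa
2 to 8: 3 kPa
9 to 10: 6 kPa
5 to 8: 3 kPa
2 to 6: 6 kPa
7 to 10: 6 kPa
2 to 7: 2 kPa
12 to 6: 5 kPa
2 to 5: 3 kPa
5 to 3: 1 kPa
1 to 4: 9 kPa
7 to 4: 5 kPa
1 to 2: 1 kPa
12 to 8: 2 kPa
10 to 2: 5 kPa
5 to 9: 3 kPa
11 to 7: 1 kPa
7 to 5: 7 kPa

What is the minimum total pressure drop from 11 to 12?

8 kPa

Running Dijkstra from 11:
11: 0
7: 1  (via 11)
2: 3  (via 7)
1: 4  (via 2)
4: 6  (via 7)
5: 6  (via 2)
8: 6  (via 2)
3: 7  (via 5)
10: 7  (via 7)
12: 8  (via 8)
Shortest route: 11–7–2–8–12 = 8 kPa.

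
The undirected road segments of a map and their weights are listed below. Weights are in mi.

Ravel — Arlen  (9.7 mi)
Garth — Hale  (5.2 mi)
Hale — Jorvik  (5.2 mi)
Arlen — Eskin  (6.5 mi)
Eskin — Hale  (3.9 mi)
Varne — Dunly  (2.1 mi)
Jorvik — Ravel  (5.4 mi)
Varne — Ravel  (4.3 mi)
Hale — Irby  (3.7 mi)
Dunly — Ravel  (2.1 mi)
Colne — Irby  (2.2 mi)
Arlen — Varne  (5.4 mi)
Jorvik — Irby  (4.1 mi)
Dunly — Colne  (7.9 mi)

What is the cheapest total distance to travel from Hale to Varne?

Enumerating some paths:
Hale - Jorvik - Ravel - Dunly - Varne: 5.2+5.4+2.1+2.1 = 14.8
Hale - Jorvik - Ravel - Varne: 5.2+5.4+4.3 = 14.9
The minimum is 14.8 mi via Hale - Jorvik - Ravel - Dunly - Varne.

14.8 mi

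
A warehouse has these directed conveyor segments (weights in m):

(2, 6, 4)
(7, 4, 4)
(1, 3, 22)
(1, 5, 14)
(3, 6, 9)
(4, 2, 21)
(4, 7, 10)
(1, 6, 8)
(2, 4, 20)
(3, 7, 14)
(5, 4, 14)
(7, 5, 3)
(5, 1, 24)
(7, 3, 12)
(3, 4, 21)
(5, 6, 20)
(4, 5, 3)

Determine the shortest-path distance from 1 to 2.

Enumerating some paths:
1–5–4–2: 14+14+21 = 49
1–3–7–5–4–2: 22+14+3+14+21 = 74
1–3–4–2: 22+21+21 = 64
1–3–7–4–2: 22+14+4+21 = 61
The minimum is 49 m via 1–5–4–2.

49 m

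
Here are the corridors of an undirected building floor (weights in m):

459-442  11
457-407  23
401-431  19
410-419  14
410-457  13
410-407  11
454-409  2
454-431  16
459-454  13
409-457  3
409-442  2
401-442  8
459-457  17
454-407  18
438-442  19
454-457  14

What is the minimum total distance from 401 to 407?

Settle nodes by increasing distance from 401:
401: 0
442: 8  (via 401)
409: 10  (via 442)
454: 12  (via 409)
457: 13  (via 409)
431: 19  (via 401)
459: 19  (via 442)
410: 26  (via 457)
438: 27  (via 442)
407: 30  (via 454)
Shortest route: 401 → 442 → 409 → 454 → 407 = 30 m.

30 m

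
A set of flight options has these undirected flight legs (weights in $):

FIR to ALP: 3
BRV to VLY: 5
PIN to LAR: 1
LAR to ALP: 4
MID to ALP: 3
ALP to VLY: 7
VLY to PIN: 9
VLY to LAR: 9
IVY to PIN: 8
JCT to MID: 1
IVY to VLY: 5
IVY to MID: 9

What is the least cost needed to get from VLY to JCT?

Enumerating some paths:
VLY → ALP → MID → JCT: 7+3+1 = 11
VLY → IVY → MID → JCT: 5+9+1 = 15
The minimum is $11 via VLY → ALP → MID → JCT.

$11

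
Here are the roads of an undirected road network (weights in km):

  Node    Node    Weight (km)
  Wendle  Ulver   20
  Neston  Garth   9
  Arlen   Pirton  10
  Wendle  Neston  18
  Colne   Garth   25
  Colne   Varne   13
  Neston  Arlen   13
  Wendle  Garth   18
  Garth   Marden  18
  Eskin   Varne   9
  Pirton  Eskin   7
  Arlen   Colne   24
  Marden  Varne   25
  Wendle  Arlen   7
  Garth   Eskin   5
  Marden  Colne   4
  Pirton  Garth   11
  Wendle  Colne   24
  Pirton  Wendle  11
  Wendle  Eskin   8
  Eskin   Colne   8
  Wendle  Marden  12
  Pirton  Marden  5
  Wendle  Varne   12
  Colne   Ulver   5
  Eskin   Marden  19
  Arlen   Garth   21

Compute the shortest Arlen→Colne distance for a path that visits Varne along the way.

32 km

Best Arlen to Varne: Arlen → Wendle → Varne costing 19
Shortest Varne→Colne: Varne → Colne = 13
Total via Varne: 19 + 13 = 32 km.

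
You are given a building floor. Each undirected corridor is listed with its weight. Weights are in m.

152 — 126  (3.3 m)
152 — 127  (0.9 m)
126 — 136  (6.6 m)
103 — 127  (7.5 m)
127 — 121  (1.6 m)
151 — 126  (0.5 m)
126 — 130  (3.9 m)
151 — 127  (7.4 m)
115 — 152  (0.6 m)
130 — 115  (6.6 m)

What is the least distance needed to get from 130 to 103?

15.6 m

Candidate routes:
130–126–152–127–103: 3.9+3.3+0.9+7.5 = 15.6
130–126–151–127–103: 3.9+0.5+7.4+7.5 = 19.3
The minimum is 15.6 m via 130–126–152–127–103.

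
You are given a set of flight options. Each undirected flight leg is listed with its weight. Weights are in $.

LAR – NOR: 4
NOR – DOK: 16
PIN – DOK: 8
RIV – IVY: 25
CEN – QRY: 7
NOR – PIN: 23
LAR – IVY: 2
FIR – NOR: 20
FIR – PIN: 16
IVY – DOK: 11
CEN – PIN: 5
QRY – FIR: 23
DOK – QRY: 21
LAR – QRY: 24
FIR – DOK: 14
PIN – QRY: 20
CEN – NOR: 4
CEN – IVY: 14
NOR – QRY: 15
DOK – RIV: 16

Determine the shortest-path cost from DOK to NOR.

$16

Settle nodes by increasing distance from DOK:
DOK: 0
PIN: 8  (via DOK)
IVY: 11  (via DOK)
CEN: 13  (via PIN)
LAR: 13  (via IVY)
FIR: 14  (via DOK)
RIV: 16  (via DOK)
NOR: 16  (via DOK)
Shortest route: DOK → NOR = $16.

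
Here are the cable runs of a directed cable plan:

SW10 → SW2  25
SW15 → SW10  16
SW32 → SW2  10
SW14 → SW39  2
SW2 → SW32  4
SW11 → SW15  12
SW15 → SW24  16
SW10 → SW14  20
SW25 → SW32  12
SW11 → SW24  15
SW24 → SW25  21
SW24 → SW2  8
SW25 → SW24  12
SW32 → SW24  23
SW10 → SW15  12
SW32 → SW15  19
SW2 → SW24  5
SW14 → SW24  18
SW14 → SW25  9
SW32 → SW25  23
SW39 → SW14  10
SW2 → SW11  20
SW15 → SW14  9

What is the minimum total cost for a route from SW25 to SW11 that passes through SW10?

92

Shortest SW25→SW10: SW25 → SW32 → SW15 → SW10 = 47
Shortest SW10→SW11: SW10 → SW2 → SW11 = 45
Total via SW10: 47 + 45 = 92.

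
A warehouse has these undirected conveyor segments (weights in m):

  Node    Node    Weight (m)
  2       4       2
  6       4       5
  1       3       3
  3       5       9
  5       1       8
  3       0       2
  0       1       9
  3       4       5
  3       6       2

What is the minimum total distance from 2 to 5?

16 m

Candidate routes:
2 - 4 - 6 - 3 - 5: 2+5+2+9 = 18
2 - 4 - 6 - 3 - 1 - 5: 2+5+2+3+8 = 20
2 - 4 - 3 - 5: 2+5+9 = 16
2 - 4 - 3 - 1 - 5: 2+5+3+8 = 18
The minimum is 16 m via 2 - 4 - 3 - 5.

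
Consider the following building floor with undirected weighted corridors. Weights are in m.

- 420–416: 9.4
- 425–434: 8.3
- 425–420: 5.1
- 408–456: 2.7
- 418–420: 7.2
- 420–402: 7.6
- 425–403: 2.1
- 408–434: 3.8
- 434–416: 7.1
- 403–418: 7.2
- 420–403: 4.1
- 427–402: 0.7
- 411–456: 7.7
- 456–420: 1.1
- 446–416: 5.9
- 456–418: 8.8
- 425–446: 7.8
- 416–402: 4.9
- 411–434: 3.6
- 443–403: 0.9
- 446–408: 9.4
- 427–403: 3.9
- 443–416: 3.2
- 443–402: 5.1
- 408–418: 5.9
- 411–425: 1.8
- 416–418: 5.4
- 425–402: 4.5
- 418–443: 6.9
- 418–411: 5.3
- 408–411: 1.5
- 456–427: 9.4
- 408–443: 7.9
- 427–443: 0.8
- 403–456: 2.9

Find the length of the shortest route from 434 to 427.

Shortest distances from 434:
434: 0
411: 3.6  (via 434)
408: 3.8  (via 434)
425: 5.4  (via 411)
456: 6.5  (via 408)
416: 7.1  (via 434)
403: 7.5  (via 425)
420: 7.6  (via 456)
443: 8.4  (via 403)
418: 8.9  (via 411)
427: 9.2  (via 443)
Shortest route: 434 → 411 → 425 → 403 → 443 → 427 = 9.2 m.

9.2 m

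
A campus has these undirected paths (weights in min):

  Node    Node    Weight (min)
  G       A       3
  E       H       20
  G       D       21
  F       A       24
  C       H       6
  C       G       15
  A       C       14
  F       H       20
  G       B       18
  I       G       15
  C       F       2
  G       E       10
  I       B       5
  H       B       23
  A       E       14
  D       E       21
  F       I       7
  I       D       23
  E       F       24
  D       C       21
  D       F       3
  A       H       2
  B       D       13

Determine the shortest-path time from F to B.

12 min

Settle nodes by increasing distance from F:
F: 0
C: 2  (via F)
D: 3  (via F)
I: 7  (via F)
H: 8  (via C)
A: 10  (via H)
B: 12  (via I)
Shortest route: F–I–B = 12 min.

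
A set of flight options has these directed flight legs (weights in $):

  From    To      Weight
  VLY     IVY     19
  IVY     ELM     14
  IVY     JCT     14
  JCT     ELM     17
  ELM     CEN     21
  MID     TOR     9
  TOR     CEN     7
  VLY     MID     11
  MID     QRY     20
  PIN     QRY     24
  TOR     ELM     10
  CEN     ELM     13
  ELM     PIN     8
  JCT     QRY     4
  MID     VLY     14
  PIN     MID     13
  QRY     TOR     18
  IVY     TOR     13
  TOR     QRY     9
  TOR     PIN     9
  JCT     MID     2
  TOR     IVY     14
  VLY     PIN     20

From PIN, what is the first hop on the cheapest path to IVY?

MID

Enumerating some paths:
PIN–MID–TOR–IVY: 13+9+14 = 36
PIN–MID–VLY–IVY: 13+14+19 = 46
The minimum is $36 via PIN–MID–TOR–IVY.
So from PIN the first move is to MID.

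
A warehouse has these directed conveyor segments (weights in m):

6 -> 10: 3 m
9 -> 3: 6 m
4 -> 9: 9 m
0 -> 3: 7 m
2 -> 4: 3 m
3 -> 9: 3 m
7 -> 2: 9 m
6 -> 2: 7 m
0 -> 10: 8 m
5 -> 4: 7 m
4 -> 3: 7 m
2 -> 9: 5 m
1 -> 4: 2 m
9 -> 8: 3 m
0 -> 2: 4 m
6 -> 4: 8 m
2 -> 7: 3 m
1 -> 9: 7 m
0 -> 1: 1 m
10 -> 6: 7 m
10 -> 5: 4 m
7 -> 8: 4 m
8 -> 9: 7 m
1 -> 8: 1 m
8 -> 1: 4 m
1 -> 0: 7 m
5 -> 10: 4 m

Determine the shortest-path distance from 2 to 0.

Candidate routes:
2 → 7 → 8 → 1 → 0: 3+4+4+7 = 18
2 → 9 → 8 → 1 → 0: 5+3+4+7 = 19
Cheapest is 2 → 7 → 8 → 1 → 0 at 18 m.

18 m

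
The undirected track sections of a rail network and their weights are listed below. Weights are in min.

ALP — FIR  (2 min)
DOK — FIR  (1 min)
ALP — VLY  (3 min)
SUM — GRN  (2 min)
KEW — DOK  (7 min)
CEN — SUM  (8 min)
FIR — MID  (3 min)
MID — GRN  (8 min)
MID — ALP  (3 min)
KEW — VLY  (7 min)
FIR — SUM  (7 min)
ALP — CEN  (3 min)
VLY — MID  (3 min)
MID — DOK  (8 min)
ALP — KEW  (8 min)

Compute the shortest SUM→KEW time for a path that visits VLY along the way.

19 min

Shortest SUM→VLY: SUM–FIR–ALP–VLY = 12
Best VLY to KEW: VLY–KEW costing 7
Total via VLY: 12 + 7 = 19 min.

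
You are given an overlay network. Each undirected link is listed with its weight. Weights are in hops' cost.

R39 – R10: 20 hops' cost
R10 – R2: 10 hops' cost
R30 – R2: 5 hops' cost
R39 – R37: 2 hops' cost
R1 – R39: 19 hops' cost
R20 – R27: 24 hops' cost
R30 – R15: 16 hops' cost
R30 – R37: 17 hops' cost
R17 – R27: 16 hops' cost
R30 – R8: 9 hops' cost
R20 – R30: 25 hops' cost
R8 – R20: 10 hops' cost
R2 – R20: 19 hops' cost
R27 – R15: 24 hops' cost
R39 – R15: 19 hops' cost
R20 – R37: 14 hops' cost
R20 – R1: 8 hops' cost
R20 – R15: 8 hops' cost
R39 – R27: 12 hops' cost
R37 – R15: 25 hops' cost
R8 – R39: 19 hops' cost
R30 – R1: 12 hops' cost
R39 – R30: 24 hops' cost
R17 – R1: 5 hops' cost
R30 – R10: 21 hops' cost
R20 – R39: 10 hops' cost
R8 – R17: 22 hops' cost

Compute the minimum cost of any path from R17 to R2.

Running Dijkstra from R17:
R17: 0
R1: 5  (via R17)
R20: 13  (via R1)
R27: 16  (via R17)
R30: 17  (via R1)
R15: 21  (via R20)
R8: 22  (via R17)
R2: 22  (via R30)
Shortest route: R17–R1–R30–R2 = 22 hops' cost.

22 hops' cost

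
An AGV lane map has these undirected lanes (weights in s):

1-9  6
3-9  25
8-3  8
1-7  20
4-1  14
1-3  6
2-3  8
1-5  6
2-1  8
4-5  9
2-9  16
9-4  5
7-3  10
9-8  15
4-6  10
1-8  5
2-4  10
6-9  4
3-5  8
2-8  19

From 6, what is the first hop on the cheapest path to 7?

Compare a few routes:
6 → 9 → 1 → 5 → 3 → 7: 4+6+6+8+10 = 34
6 → 9 → 1 → 3 → 7: 4+6+6+10 = 26
6 → 9 → 1 → 7: 4+6+20 = 30
6 → 9 → 1 → 8 → 3 → 7: 4+6+5+8+10 = 33
The minimum is 26 s via 6 → 9 → 1 → 3 → 7.
So from 6 the first move is to 9.

9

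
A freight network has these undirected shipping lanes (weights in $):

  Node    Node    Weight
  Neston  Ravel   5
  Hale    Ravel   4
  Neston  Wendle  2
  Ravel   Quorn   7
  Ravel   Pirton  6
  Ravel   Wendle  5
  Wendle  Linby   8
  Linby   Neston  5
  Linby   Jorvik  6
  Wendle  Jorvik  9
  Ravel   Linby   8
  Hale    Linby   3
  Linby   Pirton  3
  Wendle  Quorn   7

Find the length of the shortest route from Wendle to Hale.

Settle nodes by increasing distance from Wendle:
Wendle: 0
Neston: 2  (via Wendle)
Ravel: 5  (via Wendle)
Linby: 7  (via Neston)
Quorn: 7  (via Wendle)
Jorvik: 9  (via Wendle)
Hale: 9  (via Ravel)
Shortest route: Wendle–Ravel–Hale = $9.

$9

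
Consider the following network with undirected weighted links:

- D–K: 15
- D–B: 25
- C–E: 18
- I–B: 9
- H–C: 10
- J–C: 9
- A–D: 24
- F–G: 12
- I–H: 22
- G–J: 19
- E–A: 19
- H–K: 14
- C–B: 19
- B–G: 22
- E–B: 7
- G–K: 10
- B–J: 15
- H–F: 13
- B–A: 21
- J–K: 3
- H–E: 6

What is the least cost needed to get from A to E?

19

Candidate routes:
A → B → E: 21+7 = 28
A → E: 19 = 19
Cheapest is A → E at 19.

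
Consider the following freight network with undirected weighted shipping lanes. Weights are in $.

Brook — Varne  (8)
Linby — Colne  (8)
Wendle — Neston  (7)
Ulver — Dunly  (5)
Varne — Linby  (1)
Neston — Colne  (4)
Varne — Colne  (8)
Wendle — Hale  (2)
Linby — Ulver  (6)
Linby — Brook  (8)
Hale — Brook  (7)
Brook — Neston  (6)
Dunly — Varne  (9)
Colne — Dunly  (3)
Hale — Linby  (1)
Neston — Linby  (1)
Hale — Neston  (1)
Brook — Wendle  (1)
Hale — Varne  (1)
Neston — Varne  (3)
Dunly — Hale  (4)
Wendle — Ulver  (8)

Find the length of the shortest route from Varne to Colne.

$6

Settle nodes by increasing distance from Varne:
Varne: 0
Linby: 1  (via Varne)
Hale: 1  (via Varne)
Neston: 2  (via Linby)
Wendle: 3  (via Hale)
Brook: 4  (via Wendle)
Dunly: 5  (via Hale)
Colne: 6  (via Neston)
Shortest route: Varne → Linby → Neston → Colne = $6.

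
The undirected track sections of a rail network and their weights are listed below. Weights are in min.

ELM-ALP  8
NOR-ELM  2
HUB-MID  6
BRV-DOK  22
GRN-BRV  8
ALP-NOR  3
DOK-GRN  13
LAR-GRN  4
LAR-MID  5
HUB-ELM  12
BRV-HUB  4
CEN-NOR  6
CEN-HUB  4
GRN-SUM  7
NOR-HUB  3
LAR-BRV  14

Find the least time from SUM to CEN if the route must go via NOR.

Best SUM to NOR: SUM → GRN → BRV → HUB → NOR costing 22
Best NOR to CEN: NOR → CEN costing 6
Total via NOR: 22 + 6 = 28 min.

28 min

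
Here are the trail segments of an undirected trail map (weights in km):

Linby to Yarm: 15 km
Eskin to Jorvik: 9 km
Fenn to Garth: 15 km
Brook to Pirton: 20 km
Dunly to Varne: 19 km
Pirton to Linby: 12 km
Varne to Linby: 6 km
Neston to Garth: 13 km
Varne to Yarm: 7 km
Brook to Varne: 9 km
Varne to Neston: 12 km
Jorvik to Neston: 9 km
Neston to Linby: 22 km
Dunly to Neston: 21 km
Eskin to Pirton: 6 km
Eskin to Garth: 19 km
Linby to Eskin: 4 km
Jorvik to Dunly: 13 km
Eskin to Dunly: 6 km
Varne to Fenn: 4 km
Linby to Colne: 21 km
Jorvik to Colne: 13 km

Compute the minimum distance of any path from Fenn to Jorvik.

23 km

Shortest distances from Fenn:
Fenn: 0
Varne: 4  (via Fenn)
Linby: 10  (via Varne)
Yarm: 11  (via Varne)
Brook: 13  (via Varne)
Eskin: 14  (via Linby)
Garth: 15  (via Fenn)
Neston: 16  (via Varne)
Dunly: 20  (via Eskin)
Pirton: 20  (via Eskin)
Jorvik: 23  (via Eskin)
Shortest route: Fenn → Varne → Linby → Eskin → Jorvik = 23 km.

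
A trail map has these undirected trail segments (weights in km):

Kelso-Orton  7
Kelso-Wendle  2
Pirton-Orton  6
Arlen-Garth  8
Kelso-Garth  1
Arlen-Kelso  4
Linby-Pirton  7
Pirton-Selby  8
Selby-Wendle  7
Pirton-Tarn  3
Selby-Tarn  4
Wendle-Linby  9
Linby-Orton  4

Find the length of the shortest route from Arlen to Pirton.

17 km

Settle nodes by increasing distance from Arlen:
Arlen: 0
Kelso: 4  (via Arlen)
Garth: 5  (via Kelso)
Wendle: 6  (via Kelso)
Orton: 11  (via Kelso)
Selby: 13  (via Wendle)
Linby: 15  (via Wendle)
Tarn: 17  (via Selby)
Pirton: 17  (via Orton)
Shortest route: Arlen–Kelso–Orton–Pirton = 17 km.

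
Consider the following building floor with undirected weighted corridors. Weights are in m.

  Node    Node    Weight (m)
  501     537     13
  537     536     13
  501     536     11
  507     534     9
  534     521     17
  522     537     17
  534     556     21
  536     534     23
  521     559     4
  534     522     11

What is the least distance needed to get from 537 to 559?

Shortest distances from 537:
537: 0
536: 13  (via 537)
501: 13  (via 537)
522: 17  (via 537)
534: 28  (via 522)
507: 37  (via 534)
521: 45  (via 534)
556: 49  (via 534)
559: 49  (via 521)
Shortest route: 537–522–534–521–559 = 49 m.

49 m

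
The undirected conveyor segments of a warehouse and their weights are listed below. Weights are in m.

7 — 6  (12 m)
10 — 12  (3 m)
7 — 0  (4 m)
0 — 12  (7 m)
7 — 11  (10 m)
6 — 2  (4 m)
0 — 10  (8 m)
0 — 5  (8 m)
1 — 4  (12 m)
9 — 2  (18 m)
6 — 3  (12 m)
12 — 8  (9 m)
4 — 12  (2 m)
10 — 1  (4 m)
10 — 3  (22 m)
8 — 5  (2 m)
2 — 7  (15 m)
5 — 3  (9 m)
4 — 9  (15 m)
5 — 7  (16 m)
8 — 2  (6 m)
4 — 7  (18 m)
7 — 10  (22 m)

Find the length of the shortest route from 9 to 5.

Shortest distances from 9:
9: 0
4: 15  (via 9)
12: 17  (via 4)
2: 18  (via 9)
10: 20  (via 12)
6: 22  (via 2)
0: 24  (via 12)
1: 24  (via 10)
8: 24  (via 2)
5: 26  (via 8)
Shortest route: 9 → 2 → 8 → 5 = 26 m.

26 m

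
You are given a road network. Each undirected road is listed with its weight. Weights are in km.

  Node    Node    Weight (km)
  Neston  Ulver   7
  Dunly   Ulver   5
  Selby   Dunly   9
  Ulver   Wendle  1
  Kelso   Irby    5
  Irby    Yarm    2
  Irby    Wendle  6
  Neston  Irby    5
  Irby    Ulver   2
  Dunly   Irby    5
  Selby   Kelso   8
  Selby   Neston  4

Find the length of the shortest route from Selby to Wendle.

12 km

Enumerating some paths:
Selby - Neston - Irby - Wendle: 4+5+6 = 15
Selby - Neston - Ulver - Wendle: 4+7+1 = 12
The minimum is 12 km via Selby - Neston - Ulver - Wendle.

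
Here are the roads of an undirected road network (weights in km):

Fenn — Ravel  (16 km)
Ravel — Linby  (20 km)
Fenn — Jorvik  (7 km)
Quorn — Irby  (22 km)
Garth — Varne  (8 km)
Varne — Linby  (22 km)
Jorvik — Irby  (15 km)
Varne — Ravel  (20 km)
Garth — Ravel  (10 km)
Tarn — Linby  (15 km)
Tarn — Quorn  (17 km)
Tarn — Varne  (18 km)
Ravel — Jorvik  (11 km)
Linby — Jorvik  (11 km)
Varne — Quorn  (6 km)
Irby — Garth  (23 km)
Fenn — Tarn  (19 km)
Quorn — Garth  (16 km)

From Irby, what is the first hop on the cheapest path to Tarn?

Enumerating some paths:
Irby–Jorvik–Fenn–Tarn: 15+7+19 = 41
Irby–Jorvik–Linby–Tarn: 15+11+15 = 41
Irby–Quorn–Varne–Tarn: 22+6+18 = 46
Irby–Quorn–Tarn: 22+17 = 39
The minimum is 39 km via Irby–Quorn–Tarn.
So from Irby the first move is to Quorn.

Quorn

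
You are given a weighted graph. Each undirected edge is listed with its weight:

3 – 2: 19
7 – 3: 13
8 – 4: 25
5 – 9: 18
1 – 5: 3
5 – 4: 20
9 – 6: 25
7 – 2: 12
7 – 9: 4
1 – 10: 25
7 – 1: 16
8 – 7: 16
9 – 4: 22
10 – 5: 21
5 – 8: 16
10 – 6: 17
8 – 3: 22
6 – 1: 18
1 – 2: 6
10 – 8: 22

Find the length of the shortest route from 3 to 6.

Compare a few routes:
3 - 7 - 1 - 6: 13+16+18 = 47
3 - 7 - 2 - 1 - 6: 13+12+6+18 = 49
3 - 2 - 1 - 6: 19+6+18 = 43
3 - 7 - 9 - 6: 13+4+25 = 42
The minimum is 42 via 3 - 7 - 9 - 6.

42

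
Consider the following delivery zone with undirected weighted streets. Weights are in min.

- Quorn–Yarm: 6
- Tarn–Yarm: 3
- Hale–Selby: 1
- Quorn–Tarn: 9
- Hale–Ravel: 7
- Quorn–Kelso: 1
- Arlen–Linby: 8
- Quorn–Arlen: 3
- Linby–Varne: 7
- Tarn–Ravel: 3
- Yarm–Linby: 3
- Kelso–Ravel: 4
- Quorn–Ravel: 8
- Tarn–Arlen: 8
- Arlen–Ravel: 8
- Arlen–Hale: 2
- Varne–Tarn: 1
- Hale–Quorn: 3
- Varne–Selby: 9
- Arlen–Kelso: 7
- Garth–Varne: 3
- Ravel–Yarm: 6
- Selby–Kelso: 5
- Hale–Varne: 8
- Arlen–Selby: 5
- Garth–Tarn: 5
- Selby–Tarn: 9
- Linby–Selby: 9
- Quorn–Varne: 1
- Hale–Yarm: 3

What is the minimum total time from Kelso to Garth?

5 min

Candidate routes:
Kelso–Ravel–Tarn–Garth: 4+3+5 = 12
Kelso–Ravel–Tarn–Varne–Garth: 4+3+1+3 = 11
Kelso–Quorn–Varne–Tarn–Garth: 1+1+1+5 = 8
Kelso–Quorn–Varne–Garth: 1+1+3 = 5
Cheapest is Kelso–Quorn–Varne–Garth at 5 min.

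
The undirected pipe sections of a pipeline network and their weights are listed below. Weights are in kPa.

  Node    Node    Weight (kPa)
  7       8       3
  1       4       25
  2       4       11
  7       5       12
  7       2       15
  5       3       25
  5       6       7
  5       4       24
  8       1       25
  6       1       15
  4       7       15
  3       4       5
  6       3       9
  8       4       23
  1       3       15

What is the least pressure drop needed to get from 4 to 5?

21 kPa

Settle nodes by increasing distance from 4:
4: 0
3: 5  (via 4)
2: 11  (via 4)
6: 14  (via 3)
7: 15  (via 4)
8: 18  (via 7)
1: 20  (via 3)
5: 21  (via 6)
Shortest route: 4–3–6–5 = 21 kPa.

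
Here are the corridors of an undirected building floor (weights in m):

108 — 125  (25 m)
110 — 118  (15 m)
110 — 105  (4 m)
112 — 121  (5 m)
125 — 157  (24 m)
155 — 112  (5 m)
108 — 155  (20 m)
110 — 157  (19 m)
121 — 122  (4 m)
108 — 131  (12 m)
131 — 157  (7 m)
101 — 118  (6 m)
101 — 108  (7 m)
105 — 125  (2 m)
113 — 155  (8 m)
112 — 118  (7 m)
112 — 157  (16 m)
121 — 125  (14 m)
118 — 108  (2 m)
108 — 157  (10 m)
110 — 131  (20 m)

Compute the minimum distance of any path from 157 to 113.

Compare a few routes:
157–108–155–113: 10+20+8 = 38
157–108–118–112–155–113: 10+2+7+5+8 = 32
157–112–155–113: 16+5+8 = 29
Cheapest is 157–112–155–113 at 29 m.

29 m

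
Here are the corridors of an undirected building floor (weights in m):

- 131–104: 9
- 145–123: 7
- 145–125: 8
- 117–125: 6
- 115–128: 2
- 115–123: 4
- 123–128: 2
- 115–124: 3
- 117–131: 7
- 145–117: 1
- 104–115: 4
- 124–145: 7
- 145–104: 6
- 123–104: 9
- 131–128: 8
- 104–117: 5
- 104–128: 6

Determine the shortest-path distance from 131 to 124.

13 m

Shortest distances from 131:
131: 0
117: 7  (via 131)
145: 8  (via 117)
128: 8  (via 131)
104: 9  (via 131)
115: 10  (via 128)
123: 10  (via 128)
124: 13  (via 115)
Shortest route: 131 → 128 → 115 → 124 = 13 m.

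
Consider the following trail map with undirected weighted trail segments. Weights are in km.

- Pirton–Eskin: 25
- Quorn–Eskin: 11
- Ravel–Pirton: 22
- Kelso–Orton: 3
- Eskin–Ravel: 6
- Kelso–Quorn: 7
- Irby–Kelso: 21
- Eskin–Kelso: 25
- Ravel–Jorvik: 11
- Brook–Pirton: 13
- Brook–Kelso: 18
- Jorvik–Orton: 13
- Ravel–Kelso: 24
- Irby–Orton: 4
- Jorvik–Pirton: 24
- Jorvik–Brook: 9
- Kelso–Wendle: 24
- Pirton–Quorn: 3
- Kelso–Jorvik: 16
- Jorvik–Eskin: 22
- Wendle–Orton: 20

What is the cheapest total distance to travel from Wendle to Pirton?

Enumerating some paths:
Wendle - Kelso - Quorn - Pirton: 24+7+3 = 34
Wendle - Orton - Kelso - Quorn - Pirton: 20+3+7+3 = 33
Wendle - Orton - Kelso - Brook - Pirton: 20+3+18+13 = 54
The minimum is 33 km via Wendle - Orton - Kelso - Quorn - Pirton.

33 km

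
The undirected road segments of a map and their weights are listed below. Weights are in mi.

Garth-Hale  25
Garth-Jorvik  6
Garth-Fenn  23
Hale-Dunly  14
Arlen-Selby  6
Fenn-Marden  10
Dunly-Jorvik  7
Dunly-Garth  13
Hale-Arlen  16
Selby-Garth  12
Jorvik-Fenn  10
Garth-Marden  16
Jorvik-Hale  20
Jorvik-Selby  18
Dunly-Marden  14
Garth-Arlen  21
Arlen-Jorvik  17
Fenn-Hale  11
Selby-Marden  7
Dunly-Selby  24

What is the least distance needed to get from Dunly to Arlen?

Running Dijkstra from Dunly:
Dunly: 0
Jorvik: 7  (via Dunly)
Garth: 13  (via Dunly)
Hale: 14  (via Dunly)
Marden: 14  (via Dunly)
Fenn: 17  (via Jorvik)
Selby: 21  (via Marden)
Arlen: 24  (via Jorvik)
Shortest route: Dunly → Jorvik → Arlen = 24 mi.

24 mi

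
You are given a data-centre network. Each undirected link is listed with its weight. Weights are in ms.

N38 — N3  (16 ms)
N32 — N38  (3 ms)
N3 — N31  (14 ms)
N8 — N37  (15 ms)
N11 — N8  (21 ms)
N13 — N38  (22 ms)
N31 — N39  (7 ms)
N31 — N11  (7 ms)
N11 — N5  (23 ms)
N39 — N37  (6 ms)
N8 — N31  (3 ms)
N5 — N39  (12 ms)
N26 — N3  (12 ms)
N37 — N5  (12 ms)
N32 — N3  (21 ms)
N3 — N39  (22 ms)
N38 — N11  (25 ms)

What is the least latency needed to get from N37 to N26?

39 ms

Enumerating some paths:
N37–N39–N31–N3–N26: 6+7+14+12 = 39
N37–N39–N3–N26: 6+22+12 = 40
N37–N8–N31–N3–N26: 15+3+14+12 = 44
N37–N5–N39–N31–N3–N26: 12+12+7+14+12 = 57
The minimum is 39 ms via N37–N39–N31–N3–N26.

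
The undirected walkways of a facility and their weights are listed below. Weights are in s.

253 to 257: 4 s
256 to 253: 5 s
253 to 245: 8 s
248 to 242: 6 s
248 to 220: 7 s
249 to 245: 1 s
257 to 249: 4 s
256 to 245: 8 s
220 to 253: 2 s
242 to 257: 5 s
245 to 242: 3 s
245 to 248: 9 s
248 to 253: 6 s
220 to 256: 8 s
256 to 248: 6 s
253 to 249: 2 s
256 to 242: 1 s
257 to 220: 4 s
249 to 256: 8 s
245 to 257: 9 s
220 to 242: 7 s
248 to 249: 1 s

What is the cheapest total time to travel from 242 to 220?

Settle nodes by increasing distance from 242:
242: 0
256: 1  (via 242)
245: 3  (via 242)
249: 4  (via 245)
257: 5  (via 242)
248: 5  (via 249)
253: 6  (via 256)
220: 7  (via 242)
Shortest route: 242 → 220 = 7 s.

7 s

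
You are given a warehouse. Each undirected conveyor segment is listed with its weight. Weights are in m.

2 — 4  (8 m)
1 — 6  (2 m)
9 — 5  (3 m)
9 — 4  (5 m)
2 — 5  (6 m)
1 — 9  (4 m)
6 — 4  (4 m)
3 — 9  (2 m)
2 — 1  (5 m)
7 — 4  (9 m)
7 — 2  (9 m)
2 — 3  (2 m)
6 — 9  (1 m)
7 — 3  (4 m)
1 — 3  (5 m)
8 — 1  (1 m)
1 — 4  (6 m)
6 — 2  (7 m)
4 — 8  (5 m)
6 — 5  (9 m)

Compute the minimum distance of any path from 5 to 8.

7 m

Shortest distances from 5:
5: 0
9: 3  (via 5)
6: 4  (via 9)
3: 5  (via 9)
1: 6  (via 6)
2: 6  (via 5)
8: 7  (via 1)
Shortest route: 5 → 9 → 6 → 1 → 8 = 7 m.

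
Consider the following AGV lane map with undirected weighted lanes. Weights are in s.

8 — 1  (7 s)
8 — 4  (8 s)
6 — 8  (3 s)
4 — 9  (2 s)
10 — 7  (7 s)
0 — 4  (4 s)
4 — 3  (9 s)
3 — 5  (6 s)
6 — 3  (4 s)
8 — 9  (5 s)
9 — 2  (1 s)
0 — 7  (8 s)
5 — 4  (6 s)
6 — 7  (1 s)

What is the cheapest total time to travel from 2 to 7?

Enumerating some paths:
2 → 9 → 4 → 8 → 6 → 7: 1+2+8+3+1 = 15
2 → 9 → 8 → 6 → 7: 1+5+3+1 = 10
2 → 9 → 4 → 0 → 7: 1+2+4+8 = 15
Cheapest is 2 → 9 → 8 → 6 → 7 at 10 s.

10 s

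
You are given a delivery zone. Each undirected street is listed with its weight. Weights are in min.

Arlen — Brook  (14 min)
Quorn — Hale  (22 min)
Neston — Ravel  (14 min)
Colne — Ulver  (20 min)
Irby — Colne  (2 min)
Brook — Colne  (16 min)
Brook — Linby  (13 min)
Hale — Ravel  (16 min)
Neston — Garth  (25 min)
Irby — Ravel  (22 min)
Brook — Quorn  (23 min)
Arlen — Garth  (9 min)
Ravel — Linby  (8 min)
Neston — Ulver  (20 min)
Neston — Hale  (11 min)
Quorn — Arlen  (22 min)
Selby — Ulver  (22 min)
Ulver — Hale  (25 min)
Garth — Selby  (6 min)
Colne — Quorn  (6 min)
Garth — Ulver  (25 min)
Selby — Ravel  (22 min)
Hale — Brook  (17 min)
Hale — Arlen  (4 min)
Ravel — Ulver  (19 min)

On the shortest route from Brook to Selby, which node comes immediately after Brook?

Candidate routes:
Brook - Hale - Arlen - Garth - Selby: 17+4+9+6 = 36
Brook - Linby - Ravel - Selby: 13+8+22 = 43
Brook - Arlen - Garth - Selby: 14+9+6 = 29
Cheapest is Brook - Arlen - Garth - Selby at 29 min.
So from Brook the first move is to Arlen.

Arlen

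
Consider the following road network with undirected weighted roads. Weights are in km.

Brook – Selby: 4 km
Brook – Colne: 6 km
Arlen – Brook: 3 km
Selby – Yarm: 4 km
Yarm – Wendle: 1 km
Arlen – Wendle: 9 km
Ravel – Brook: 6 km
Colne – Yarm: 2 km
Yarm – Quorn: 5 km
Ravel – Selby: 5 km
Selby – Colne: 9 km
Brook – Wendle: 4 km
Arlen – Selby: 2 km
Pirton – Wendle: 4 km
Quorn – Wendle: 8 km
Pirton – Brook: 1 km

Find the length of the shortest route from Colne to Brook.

6 km

Settle nodes by increasing distance from Colne:
Colne: 0
Yarm: 2  (via Colne)
Wendle: 3  (via Yarm)
Brook: 6  (via Colne)
Shortest route: Colne → Brook = 6 km.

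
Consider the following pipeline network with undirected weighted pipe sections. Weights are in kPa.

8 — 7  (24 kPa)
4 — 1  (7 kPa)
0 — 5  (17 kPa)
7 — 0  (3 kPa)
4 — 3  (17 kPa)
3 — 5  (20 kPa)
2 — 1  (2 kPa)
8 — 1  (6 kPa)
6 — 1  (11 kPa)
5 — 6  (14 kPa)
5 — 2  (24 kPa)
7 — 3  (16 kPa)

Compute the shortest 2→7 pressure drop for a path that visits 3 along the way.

Best 2 to 3: 2 → 1 → 4 → 3 costing 26
Best 3 to 7: 3 → 7 costing 16
Total via 3: 26 + 16 = 42 kPa.

42 kPa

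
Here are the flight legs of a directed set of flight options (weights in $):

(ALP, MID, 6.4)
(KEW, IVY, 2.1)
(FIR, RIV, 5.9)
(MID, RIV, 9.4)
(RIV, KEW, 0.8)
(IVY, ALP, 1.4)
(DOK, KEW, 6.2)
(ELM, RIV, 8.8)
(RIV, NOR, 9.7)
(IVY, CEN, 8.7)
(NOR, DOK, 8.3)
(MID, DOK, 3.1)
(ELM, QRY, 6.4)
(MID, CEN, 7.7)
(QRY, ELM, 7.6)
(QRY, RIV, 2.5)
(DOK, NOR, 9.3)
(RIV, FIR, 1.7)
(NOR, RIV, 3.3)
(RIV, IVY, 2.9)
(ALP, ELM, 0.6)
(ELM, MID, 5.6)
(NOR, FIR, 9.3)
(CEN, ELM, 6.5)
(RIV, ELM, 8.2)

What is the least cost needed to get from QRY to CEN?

$14.1

Shortest distances from QRY:
QRY: 0
RIV: 2.5  (via QRY)
KEW: 3.3  (via RIV)
FIR: 4.2  (via RIV)
IVY: 5.4  (via RIV)
ALP: 6.8  (via IVY)
ELM: 7.4  (via ALP)
NOR: 12.2  (via RIV)
MID: 13  (via ELM)
CEN: 14.1  (via IVY)
Shortest route: QRY → RIV → IVY → CEN = $14.1.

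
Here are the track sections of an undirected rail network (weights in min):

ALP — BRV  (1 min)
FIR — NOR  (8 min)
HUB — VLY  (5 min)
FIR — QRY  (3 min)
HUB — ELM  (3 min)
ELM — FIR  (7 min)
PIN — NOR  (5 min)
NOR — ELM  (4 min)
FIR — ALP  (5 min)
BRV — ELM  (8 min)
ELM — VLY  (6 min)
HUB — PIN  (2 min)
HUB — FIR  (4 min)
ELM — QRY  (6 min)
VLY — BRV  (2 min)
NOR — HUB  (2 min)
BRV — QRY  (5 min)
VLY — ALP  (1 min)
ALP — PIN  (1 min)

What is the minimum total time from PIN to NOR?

Shortest distances from PIN:
PIN: 0
ALP: 1  (via PIN)
BRV: 2  (via ALP)
HUB: 2  (via PIN)
VLY: 2  (via ALP)
NOR: 4  (via HUB)
Shortest route: PIN → HUB → NOR = 4 min.

4 min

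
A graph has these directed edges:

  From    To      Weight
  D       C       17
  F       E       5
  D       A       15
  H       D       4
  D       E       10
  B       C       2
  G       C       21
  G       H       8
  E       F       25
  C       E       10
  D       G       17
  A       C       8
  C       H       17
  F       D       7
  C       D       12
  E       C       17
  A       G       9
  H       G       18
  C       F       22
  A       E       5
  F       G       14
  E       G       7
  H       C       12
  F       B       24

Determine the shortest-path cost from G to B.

66

Running Dijkstra from G:
G: 0
H: 8  (via G)
D: 12  (via H)
C: 20  (via H)
E: 22  (via D)
A: 27  (via D)
F: 42  (via C)
B: 66  (via F)
Shortest route: G–H–C–F–B = 66.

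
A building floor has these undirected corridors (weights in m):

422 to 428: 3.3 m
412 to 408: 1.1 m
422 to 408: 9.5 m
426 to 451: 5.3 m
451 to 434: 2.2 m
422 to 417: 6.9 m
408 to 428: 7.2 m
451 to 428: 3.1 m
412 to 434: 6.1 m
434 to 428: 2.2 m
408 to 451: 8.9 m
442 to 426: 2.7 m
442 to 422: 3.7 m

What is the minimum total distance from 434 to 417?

12.4 m

Shortest distances from 434:
434: 0
451: 2.2  (via 434)
428: 2.2  (via 434)
422: 5.5  (via 428)
412: 6.1  (via 434)
408: 7.2  (via 412)
426: 7.5  (via 451)
442: 9.2  (via 422)
417: 12.4  (via 422)
Shortest route: 434 → 428 → 422 → 417 = 12.4 m.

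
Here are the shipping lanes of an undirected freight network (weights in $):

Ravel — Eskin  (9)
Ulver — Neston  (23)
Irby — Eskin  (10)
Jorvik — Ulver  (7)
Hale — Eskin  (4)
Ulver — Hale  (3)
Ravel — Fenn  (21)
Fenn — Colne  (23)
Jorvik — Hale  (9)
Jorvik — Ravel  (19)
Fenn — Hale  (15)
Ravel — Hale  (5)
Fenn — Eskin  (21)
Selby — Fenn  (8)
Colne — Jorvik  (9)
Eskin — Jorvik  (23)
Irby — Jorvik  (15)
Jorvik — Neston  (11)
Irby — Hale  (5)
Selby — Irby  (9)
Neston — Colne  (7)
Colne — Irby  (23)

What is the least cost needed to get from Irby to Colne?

Compare a few routes:
Irby - Colne: 23 = 23
Irby - Jorvik - Colne: 15+9 = 24
The minimum is $23 via Irby - Colne.

$23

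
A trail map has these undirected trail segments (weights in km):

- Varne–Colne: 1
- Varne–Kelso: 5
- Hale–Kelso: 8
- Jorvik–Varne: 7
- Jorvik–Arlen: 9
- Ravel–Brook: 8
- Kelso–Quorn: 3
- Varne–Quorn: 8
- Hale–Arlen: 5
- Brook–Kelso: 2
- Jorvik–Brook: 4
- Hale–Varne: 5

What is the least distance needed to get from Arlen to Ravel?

Shortest distances from Arlen:
Arlen: 0
Hale: 5  (via Arlen)
Jorvik: 9  (via Arlen)
Varne: 10  (via Hale)
Colne: 11  (via Varne)
Kelso: 13  (via Hale)
Brook: 13  (via Jorvik)
Quorn: 16  (via Kelso)
Ravel: 21  (via Brook)
Shortest route: Arlen–Jorvik–Brook–Ravel = 21 km.

21 km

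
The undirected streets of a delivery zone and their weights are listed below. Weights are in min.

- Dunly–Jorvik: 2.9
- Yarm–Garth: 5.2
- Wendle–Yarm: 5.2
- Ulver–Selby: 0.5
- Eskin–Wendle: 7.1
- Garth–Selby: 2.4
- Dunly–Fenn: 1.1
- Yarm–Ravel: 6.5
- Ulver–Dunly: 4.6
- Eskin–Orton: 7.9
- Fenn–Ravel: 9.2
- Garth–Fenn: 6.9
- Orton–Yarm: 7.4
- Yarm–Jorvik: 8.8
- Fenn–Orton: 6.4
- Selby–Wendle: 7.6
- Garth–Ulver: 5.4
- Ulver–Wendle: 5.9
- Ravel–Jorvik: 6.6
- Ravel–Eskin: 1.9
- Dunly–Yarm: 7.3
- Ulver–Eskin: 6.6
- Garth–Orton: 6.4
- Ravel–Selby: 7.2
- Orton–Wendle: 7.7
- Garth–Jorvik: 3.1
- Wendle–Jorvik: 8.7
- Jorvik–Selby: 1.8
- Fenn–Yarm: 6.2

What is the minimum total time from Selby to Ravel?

Shortest distances from Selby:
Selby: 0
Ulver: 0.5  (via Selby)
Jorvik: 1.8  (via Selby)
Garth: 2.4  (via Selby)
Dunly: 4.7  (via Jorvik)
Fenn: 5.8  (via Dunly)
Wendle: 6.4  (via Ulver)
Eskin: 7.1  (via Ulver)
Ravel: 7.2  (via Selby)
Shortest route: Selby → Ravel = 7.2 min.

7.2 min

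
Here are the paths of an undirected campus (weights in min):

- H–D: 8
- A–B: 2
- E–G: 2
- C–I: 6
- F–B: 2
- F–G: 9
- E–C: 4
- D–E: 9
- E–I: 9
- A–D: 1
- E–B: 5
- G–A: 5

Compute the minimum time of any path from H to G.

14 min

Enumerating some paths:
H - D - A - G: 8+1+5 = 14
H - D - A - B - E - G: 8+1+2+5+2 = 18
H - D - E - G: 8+9+2 = 19
The minimum is 14 min via H - D - A - G.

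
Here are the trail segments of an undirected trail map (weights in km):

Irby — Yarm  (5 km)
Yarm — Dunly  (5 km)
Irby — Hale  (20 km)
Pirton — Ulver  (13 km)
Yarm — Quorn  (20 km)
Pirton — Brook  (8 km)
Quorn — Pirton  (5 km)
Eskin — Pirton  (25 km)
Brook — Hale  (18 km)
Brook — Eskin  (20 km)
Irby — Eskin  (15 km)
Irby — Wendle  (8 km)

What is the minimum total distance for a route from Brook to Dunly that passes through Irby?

45 km

Best Brook to Irby: Brook–Eskin–Irby costing 35
Shortest Irby→Dunly: Irby–Yarm–Dunly = 10
Total via Irby: 35 + 10 = 45 km.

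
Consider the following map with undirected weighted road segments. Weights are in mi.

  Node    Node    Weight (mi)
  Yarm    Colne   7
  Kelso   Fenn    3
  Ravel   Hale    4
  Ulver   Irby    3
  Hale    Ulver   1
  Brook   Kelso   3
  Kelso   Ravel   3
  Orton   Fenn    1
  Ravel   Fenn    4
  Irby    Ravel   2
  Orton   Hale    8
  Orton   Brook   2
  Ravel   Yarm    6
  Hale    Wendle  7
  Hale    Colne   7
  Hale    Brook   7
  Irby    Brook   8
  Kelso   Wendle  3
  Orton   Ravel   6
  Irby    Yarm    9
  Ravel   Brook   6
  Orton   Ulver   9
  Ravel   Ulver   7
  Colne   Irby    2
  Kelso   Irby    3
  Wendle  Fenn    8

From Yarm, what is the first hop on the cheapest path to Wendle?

Ravel

Enumerating some paths:
Yarm–Ravel–Kelso–Wendle: 6+3+3 = 12
Yarm–Ravel–Irby–Kelso–Wendle: 6+2+3+3 = 14
Cheapest is Yarm–Ravel–Kelso–Wendle at 12 mi.
So from Yarm the first move is to Ravel.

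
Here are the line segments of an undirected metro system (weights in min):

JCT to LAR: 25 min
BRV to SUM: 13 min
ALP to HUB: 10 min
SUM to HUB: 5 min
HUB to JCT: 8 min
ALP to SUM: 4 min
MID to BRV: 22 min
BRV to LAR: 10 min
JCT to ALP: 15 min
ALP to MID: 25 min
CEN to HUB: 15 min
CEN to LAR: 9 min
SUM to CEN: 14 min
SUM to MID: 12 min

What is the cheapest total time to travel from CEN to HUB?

15 min

Running Dijkstra from CEN:
CEN: 0
LAR: 9  (via CEN)
SUM: 14  (via CEN)
HUB: 15  (via CEN)
Shortest route: CEN → HUB = 15 min.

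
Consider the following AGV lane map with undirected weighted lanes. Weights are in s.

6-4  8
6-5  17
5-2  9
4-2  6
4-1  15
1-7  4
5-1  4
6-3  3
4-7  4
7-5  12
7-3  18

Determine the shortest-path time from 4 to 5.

Enumerating some paths:
4–7–5: 4+12 = 16
4–1–5: 15+4 = 19
4–7–1–5: 4+4+4 = 12
4–2–5: 6+9 = 15
Cheapest is 4–7–1–5 at 12 s.

12 s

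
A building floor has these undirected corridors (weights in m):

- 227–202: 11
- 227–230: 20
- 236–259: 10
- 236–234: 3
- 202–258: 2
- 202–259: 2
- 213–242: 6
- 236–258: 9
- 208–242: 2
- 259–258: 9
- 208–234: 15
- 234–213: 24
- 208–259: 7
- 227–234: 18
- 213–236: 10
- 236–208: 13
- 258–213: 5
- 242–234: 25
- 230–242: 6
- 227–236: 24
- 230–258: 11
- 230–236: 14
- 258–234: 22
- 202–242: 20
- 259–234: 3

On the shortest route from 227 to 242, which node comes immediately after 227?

Candidate routes:
227–202–258–213–242: 11+2+5+6 = 24
227–202–259–208–242: 11+2+7+2 = 22
The minimum is 22 m via 227–202–259–208–242.
So from 227 the first move is to 202.

202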